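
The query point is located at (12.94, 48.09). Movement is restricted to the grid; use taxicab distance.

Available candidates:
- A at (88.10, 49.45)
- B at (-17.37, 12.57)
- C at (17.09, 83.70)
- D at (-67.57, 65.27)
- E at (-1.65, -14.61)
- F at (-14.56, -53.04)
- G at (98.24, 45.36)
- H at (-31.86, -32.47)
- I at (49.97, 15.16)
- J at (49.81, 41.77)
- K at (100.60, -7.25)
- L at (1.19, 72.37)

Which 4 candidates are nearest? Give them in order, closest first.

L, C, J, B

Distances from (12.94, 48.09):
A: 76.52
B: 65.83
C: 39.76
D: 97.69
E: 77.29
F: 128.63
G: 88.03
H: 125.36
I: 69.96
J: 43.19
K: 143.00
L: 36.03
Sorted: L (36.03) < C (39.76) < J (43.19) < B (65.83) < I (69.96) < A (76.52) < …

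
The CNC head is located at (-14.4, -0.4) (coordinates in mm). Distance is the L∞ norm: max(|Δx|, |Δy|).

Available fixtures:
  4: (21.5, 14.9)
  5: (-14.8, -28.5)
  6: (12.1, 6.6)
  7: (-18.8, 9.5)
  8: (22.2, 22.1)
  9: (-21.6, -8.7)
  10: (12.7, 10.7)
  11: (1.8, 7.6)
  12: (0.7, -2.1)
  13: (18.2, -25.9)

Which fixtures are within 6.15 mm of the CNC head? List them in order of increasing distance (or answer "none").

none

Distances from (-14.4, -0.4):
4: 35.9 mm
5: 28.1 mm
6: 26.5 mm
7: 9.9 mm
8: 36.6 mm
9: 8.3 mm
10: 27.1 mm
11: 16.2 mm
12: 15.1 mm
13: 32.6 mm
Threshold 6.15 mm: none within range.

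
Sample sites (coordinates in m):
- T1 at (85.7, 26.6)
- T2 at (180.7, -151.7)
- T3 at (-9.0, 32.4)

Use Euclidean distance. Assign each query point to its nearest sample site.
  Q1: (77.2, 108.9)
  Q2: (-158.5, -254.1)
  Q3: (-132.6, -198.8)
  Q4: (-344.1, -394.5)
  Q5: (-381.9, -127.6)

Q1→T1; Q2→T3; Q3→T3; Q4→T3; Q5→T3

Q1 at (77.2, 108.9):
  T1: √((8.5)² + (-82.3)²) = √(72.250 + 6773.290) = 82.7 m
  T2: √((103.5)² + (-260.6)²) = √(10712.250 + 67912.360) = 280.4 m
  T3: √((-86.2)² + (-76.5)²) = √(7430.440 + 5852.250) = 115.3 m
  → nearest: T1 (82.7 m)
Q2 at (-158.5, -254.1):
  T1: √((244.2)² + (280.7)²) = √(59633.640 + 78792.490) = 372.1 m
  T2: √((339.2)² + (102.4)²) = √(115056.640 + 10485.760) = 354.3 m
  T3: √((149.5)² + (286.5)²) = √(22350.250 + 82082.250) = 323.2 m
  → nearest: T3 (323.2 m)
Q3 at (-132.6, -198.8):
  T1: √((218.3)² + (225.4)²) = √(47654.890 + 50805.160) = 313.8 m
  T2: √((313.3)² + (47.1)²) = √(98156.890 + 2218.410) = 316.8 m
  T3: √((123.6)² + (231.2)²) = √(15276.960 + 53453.440) = 262.2 m
  → nearest: T3 (262.2 m)
Q4 at (-344.1, -394.5):
  T1: √((429.8)² + (421.1)²) = √(184728.040 + 177325.210) = 601.7 m
  T2: √((524.8)² + (242.8)²) = √(275415.040 + 58951.840) = 578.2 m
  T3: √((335.1)² + (426.9)²) = √(112292.010 + 182243.610) = 542.7 m
  → nearest: T3 (542.7 m)
Q5 at (-381.9, -127.6):
  T1: √((467.6)² + (154.2)²) = √(218649.760 + 23777.640) = 492.4 m
  T2: √((562.6)² + (-24.1)²) = √(316518.760 + 580.810) = 563.1 m
  T3: √((372.9)² + (160.0)²) = √(139054.410 + 25600.000) = 405.8 m
  → nearest: T3 (405.8 m)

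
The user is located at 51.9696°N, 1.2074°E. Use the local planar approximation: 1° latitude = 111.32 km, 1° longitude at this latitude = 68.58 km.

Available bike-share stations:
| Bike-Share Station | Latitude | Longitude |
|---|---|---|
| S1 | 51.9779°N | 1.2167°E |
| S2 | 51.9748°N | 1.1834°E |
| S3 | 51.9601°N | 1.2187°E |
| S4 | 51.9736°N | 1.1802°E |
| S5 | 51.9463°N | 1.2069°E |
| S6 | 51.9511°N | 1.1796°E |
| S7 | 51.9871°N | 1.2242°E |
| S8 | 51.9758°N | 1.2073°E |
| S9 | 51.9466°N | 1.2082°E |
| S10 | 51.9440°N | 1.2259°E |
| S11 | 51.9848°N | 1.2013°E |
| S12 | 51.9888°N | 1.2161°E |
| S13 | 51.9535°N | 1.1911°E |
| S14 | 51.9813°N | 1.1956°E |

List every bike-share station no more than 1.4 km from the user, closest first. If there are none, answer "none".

S8, S1, S3

Distances from 51.9696°N, 1.2074°E:
S1: √((0.0083·111.32)² + (0.0093·68.58)²) = √(0.853695 + 0.406781) = 1.1227 km
S2: √((0.0052·111.32)² + (-0.0240·68.58)²) = √(0.335084 + 2.709053) = 1.7447 km
S3: √((-0.0095·111.32)² + (0.0113·68.58)²) = √(1.118391 + 0.600554) = 1.3111 km
S4: √((0.0040·111.32)² + (-0.0272·68.58)²) = √(0.198274 + 3.479628) = 1.9178 km
S5: √((-0.0233·111.32)² + (-0.0005·68.58)²) = √(6.727570 + 0.001176) = 2.5940 km
S6: √((-0.0185·111.32)² + (-0.0278·68.58)²) = √(4.241211 + 3.634834) = 2.8064 km
S7: √((0.0175·111.32)² + (0.0168·68.58)²) = √(3.795094 + 1.327436) = 2.2633 km
S8: √((0.0062·111.32)² + (-0.0001·68.58)²) = √(0.476354 + 0.000047) = 0.6902 km
S9: √((-0.0230·111.32)² + (0.0008·68.58)²) = √(6.555443 + 0.003010) = 2.5609 km
S10: √((-0.0256·111.32)² + (0.0185·68.58)²) = √(8.121314 + 1.609676) = 3.1195 km
S11: √((0.0152·111.32)² + (-0.0061·68.58)²) = √(2.863081 + 0.175007) = 1.7430 km
S12: √((0.0192·111.32)² + (0.0087·68.58)²) = √(4.568239 + 0.355986) = 2.2191 km
S13: √((-0.0161·111.32)² + (-0.0163·68.58)²) = √(3.212167 + 1.249598) = 2.1123 km
S14: √((0.0117·111.32)² + (-0.0118·68.58)²) = √(1.696360 + 0.654876) = 1.5334 km
Threshold 1.4 km: S8 (0.6902 km), S1 (1.1227 km), S3 (1.3111 km) are within range.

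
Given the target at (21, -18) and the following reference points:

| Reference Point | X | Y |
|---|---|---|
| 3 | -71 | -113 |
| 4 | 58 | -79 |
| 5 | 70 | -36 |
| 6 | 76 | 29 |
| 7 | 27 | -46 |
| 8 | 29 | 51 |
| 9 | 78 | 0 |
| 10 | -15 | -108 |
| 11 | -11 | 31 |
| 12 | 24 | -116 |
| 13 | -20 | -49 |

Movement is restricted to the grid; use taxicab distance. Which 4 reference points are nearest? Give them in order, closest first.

7, 5, 13, 9

Distances from (21, -18):
3: |-92| + |-95| = 92 + 95 = 187
4: |37| + |-61| = 37 + 61 = 98
5: |49| + |-18| = 49 + 18 = 67
6: |55| + |47| = 55 + 47 = 102
7: |6| + |-28| = 6 + 28 = 34
8: |8| + |69| = 8 + 69 = 77
9: |57| + |18| = 57 + 18 = 75
10: |-36| + |-90| = 36 + 90 = 126
11: |-32| + |49| = 32 + 49 = 81
12: |3| + |-98| = 3 + 98 = 101
13: |-41| + |-31| = 41 + 31 = 72
Sorted: 7 (34) < 5 (67) < 13 (72) < 9 (75) < 8 (77) < 11 (81) < …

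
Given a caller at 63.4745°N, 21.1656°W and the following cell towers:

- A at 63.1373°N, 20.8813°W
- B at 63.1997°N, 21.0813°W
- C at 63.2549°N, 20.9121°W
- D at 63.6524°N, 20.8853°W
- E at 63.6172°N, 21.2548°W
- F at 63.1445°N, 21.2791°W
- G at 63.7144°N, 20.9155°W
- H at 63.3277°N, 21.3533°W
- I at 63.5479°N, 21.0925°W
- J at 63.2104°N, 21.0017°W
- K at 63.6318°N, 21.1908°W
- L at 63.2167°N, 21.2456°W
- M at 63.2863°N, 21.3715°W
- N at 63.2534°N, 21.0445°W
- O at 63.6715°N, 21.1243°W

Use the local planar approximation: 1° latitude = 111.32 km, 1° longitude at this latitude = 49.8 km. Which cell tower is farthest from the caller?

A

Distances from 63.4745°N, 21.1656°W:
A: √((-0.3372·111.32)² + (0.2843·49.8)²) = √(1409.034177 + 200.452928) = 40.1184 km
B: √((-0.2748·111.32)² + (0.0843·49.8)²) = √(935.793129 + 17.624379) = 30.8775 km
C: √((-0.2196·111.32)² + (0.2535·49.8)²) = √(597.600658 + 159.372950) = 27.5132 km
D: √((0.1779·111.32)² + (0.2803·49.8)²) = √(392.191603 + 194.852006) = 24.2290 km
E: √((0.1427·111.32)² + (-0.0892·49.8)²) = √(252.344789 + 19.732785) = 16.4948 km
F: √((-0.3300·111.32)² + (-0.1135·49.8)²) = √(1349.504307 + 31.948495) = 37.1679 km
G: √((0.2399·111.32)² + (0.2501·49.8)²) = √(713.192703 + 155.126527) = 29.4673 km
H: √((-0.1468·111.32)² + (-0.1877·49.8)²) = √(267.053643 + 87.375008) = 18.8263 km
I: √((0.0734·111.32)² + (0.0731·49.8)²) = √(66.763411 + 13.252367) = 8.9452 km
J: √((-0.2641·111.32)² + (0.1639·49.8)²) = √(864.337186 + 66.621835) = 30.5116 km
K: √((0.1573·111.32)² + (-0.0252·49.8)²) = √(306.622373 + 1.574925) = 17.5555 km
L: √((-0.2578·111.32)² + (-0.0800·49.8)²) = √(823.592193 + 15.872256) = 28.9735 km
M: √((-0.1882·111.32)² + (-0.2059·49.8)²) = √(438.920266 + 105.140825) = 23.3251 km
N: √((-0.2211·111.32)² + (0.1211·49.8)²) = √(605.792484 + 36.370307) = 25.3409 km
O: √((0.1970·111.32)² + (0.0413·49.8)²) = √(480.926654 + 4.230179) = 22.0263 km
Maximum: A at 40.1184 km.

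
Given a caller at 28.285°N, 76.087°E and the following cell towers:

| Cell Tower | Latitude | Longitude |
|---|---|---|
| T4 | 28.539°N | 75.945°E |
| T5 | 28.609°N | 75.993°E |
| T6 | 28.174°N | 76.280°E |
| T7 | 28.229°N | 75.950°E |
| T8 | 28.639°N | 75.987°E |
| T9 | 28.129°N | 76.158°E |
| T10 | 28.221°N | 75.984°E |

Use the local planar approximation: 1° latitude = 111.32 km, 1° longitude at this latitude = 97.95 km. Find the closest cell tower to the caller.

T10

Distances from 28.285°N, 76.087°E:
T4: √((0.254·111.32)² + (-0.142·97.95)²) = √(799.49146 + 193.45750) = 31.511 km
T5: √((0.324·111.32)² + (-0.094·97.95)²) = √(1300.87754 + 84.77437) = 37.224 km
T6: √((-0.111·111.32)² + (0.193·97.95)²) = √(152.68359 + 357.37445) = 22.584 km
T7: √((-0.056·111.32)² + (-0.137·97.95)²) = √(38.86176 + 180.07359) = 14.796 km
T8: √((0.354·111.32)² + (-0.100·97.95)²) = √(1552.93372 + 95.94203) = 40.606 km
T9: √((-0.156·111.32)² + (0.071·97.95)²) = √(301.57518 + 48.36437) = 18.707 km
T10: √((-0.064·111.32)² + (-0.103·97.95)²) = √(50.75822 + 101.78489) = 12.351 km
Minimum: T10 at 12.351 km.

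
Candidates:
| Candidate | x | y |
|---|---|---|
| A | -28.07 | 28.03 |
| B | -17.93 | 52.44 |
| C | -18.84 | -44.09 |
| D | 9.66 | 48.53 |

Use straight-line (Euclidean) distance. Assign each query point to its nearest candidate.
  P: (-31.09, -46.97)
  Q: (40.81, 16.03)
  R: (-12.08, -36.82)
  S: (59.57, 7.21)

P→C; Q→D; R→C; S→D

P at (-31.09, -46.97):
  A: 75.06
  B: 100.28
  C: 12.58
  D: 103.83
  → nearest: C (12.58)
Q at (40.81, 16.03):
  A: 69.92
  B: 69.11
  C: 84.69
  D: 45.02
  → nearest: D (45.02)
R at (-12.08, -36.82):
  A: 66.79
  B: 89.45
  C: 9.93
  D: 88.08
  → nearest: C (9.93)
S at (59.57, 7.21):
  A: 90.08
  B: 89.73
  C: 93.70
  D: 64.79
  → nearest: D (64.79)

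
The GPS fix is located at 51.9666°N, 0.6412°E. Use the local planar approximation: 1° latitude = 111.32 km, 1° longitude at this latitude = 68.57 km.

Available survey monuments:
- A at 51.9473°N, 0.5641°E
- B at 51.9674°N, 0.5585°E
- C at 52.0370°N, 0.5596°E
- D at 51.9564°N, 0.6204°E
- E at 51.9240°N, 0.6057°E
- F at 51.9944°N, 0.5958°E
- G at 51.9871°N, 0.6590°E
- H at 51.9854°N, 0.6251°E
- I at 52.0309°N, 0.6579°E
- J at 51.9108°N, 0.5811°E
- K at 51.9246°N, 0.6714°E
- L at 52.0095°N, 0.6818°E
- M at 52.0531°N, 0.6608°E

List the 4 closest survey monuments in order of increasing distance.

Distances from 51.9666°N, 0.6412°E:
A: √((-0.0193·111.32)² + (-0.0771·68.57)²) = √(4.615949 + 27.949694) = 5.7066 km
B: √((0.0008·111.32)² + (-0.0827·68.57)²) = √(0.007931 + 32.157281) = 5.6714 km
C: √((0.0704·111.32)² + (-0.0816·68.57)²) = √(61.417440 + 31.307516) = 9.6294 km
D: √((-0.0102·111.32)² + (-0.0208·68.57)²) = √(1.289278 + 2.034206) = 1.8230 km
E: √((-0.0426·111.32)² + (-0.0355·68.57)²) = √(22.488764 + 5.925500) = 5.3305 km
F: √((0.0278·111.32)² + (-0.0454·68.57)²) = √(9.577143 + 9.691255) = 4.3896 km
G: √((0.0205·111.32)² + (0.0178·68.57)²) = √(5.207798 + 1.489733) = 2.5880 km
H: √((0.0188·111.32)² + (-0.0161·68.57)²) = √(4.379879 + 1.218765) = 2.3661 km
I: √((0.0643·111.32)² + (0.0167·68.57)²) = √(51.235189 + 1.311298) = 7.2489 km
J: √((-0.0558·111.32)² + (-0.0601·68.57)²) = √(38.584670 + 16.983111) = 7.4544 km
K: √((-0.0420·111.32)² + (0.0302·68.57)²) = √(21.859739 + 4.288271) = 5.1135 km
L: √((0.0429·111.32)² + (0.0406·68.57)²) = √(22.806623 + 7.750333) = 5.5278 km
M: √((0.0865·111.32)² + (0.0196·68.57)²) = √(92.721107 + 1.806261) = 9.7225 km
Sorted: D (1.8230 km) < H (2.3661 km) < G (2.5880 km) < F (4.3896 km) < K (5.1135 km) < E (5.3305 km) < …

D, H, G, F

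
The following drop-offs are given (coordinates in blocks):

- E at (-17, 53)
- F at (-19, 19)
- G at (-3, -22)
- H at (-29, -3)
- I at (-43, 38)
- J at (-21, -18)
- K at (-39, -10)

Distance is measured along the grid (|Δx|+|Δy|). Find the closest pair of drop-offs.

H and K

Pairwise distances:
H–K: 17 blocks
G–J: 22 blocks
H–J: 23 blocks
J–K: 26 blocks
F–H: 32 blocks
E–F: 36 blocks
F–J: 39 blocks
E–I: 41 blocks
F–I: 43 blocks
G–H: 45 blocks
G–K: 48 blocks
F–K: 49 blocks
I–K: 52 blocks
H–I: 55 blocks
F–G: 57 blocks
E–H: 68 blocks
E–J: 75 blocks
I–J: 78 blocks
E–K: 85 blocks
E–G: 89 blocks
G–I: 100 blocks
Closest pair: H–K at 17 blocks.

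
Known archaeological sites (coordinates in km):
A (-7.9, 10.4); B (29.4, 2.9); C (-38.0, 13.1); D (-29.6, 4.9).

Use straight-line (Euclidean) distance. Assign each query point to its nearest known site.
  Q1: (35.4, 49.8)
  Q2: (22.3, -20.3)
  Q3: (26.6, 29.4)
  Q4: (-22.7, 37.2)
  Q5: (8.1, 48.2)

Q1 at (35.4, 49.8):
  A: 58.5 km
  B: 47.3 km
  C: 82.1 km
  D: 79.0 km
  → nearest: B (47.3 km)
Q2 at (22.3, -20.3):
  A: 43.1 km
  B: 24.3 km
  C: 68.9 km
  D: 57.7 km
  → nearest: B (24.3 km)
Q3 at (26.6, 29.4):
  A: 39.4 km
  B: 26.6 km
  C: 66.6 km
  D: 61.3 km
  → nearest: B (26.6 km)
Q4 at (-22.7, 37.2):
  A: 30.6 km
  B: 62.4 km
  C: 28.5 km
  D: 33.0 km
  → nearest: C (28.5 km)
Q5 at (8.1, 48.2):
  A: 41.0 km
  B: 50.1 km
  C: 57.9 km
  D: 57.4 km
  → nearest: A (41.0 km)

Q1→B; Q2→B; Q3→B; Q4→C; Q5→A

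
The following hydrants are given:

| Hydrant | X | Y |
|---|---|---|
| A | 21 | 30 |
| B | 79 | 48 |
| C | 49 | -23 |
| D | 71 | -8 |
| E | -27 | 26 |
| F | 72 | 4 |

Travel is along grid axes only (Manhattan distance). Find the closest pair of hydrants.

D and F

Pairwise distances:
A–B: 76
A–C: 81
A–D: 88
A–E: 52
A–F: 77
B–C: 101
B–D: 64
B–E: 128
B–F: 51
C–D: 37
C–E: 125
C–F: 50
D–E: 132
D–F: 13
E–F: 121
Closest pair: D–F at 13.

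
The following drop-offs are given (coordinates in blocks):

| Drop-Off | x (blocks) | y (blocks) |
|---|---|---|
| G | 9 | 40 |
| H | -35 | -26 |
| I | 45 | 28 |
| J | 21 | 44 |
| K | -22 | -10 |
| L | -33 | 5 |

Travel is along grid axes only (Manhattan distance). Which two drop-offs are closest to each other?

G and J

Pairwise distances:
G–H: |-44| + |-66| = 44 + 66 = 110 blocks
G–I: |36| + |-12| = 36 + 12 = 48 blocks
G–J: |12| + |4| = 12 + 4 = 16 blocks
G–K: |-31| + |-50| = 31 + 50 = 81 blocks
G–L: |-42| + |-35| = 42 + 35 = 77 blocks
H–I: |80| + |54| = 80 + 54 = 134 blocks
H–J: |56| + |70| = 56 + 70 = 126 blocks
H–K: |13| + |16| = 13 + 16 = 29 blocks
H–L: |2| + |31| = 2 + 31 = 33 blocks
I–J: |-24| + |16| = 24 + 16 = 40 blocks
I–K: |-67| + |-38| = 67 + 38 = 105 blocks
I–L: |-78| + |-23| = 78 + 23 = 101 blocks
J–K: |-43| + |-54| = 43 + 54 = 97 blocks
J–L: |-54| + |-39| = 54 + 39 = 93 blocks
K–L: |-11| + |15| = 11 + 15 = 26 blocks
Closest pair: G–J at 16 blocks.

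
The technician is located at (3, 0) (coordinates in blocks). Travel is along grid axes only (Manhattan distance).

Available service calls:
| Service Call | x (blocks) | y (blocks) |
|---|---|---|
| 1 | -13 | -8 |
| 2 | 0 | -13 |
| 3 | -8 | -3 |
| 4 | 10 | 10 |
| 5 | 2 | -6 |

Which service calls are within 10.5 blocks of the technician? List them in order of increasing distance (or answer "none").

5

Distances from (3, 0):
1: 24 blocks
2: 16 blocks
3: 14 blocks
4: 17 blocks
5: 7 blocks
Threshold 10.5 blocks: 5 (7 blocks) is within range.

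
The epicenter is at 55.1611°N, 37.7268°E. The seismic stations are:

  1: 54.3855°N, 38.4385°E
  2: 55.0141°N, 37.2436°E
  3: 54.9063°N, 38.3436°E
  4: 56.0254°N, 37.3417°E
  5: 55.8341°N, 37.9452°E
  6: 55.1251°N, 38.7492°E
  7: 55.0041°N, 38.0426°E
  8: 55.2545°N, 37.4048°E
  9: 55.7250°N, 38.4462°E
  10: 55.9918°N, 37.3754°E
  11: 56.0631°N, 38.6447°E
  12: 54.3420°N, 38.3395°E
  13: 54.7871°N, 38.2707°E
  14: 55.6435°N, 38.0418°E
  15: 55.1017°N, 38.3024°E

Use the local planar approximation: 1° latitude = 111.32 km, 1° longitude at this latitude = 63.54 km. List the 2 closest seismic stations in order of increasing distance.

Distances from 55.1611°N, 37.7268°E:
1: √((-0.7756·111.32)² + (0.7117·63.54)²) = √(7454.559683 + 2044.976646) = 97.4656 km
2: √((-0.1470·111.32)² + (-0.4832·63.54)²) = √(267.781805 + 942.645226) = 34.7912 km
3: √((-0.2548·111.32)² + (0.6168·63.54)²) = √(804.535557 + 1535.971478) = 48.3788 km
4: √((0.8643·111.32)² + (-0.3851·63.54)²) = √(9257.109935 + 598.744391) = 99.2767 km
5: √((0.6730·111.32)² + (0.2184·63.54)²) = √(5612.760665 + 192.574904) = 76.1928 km
6: √((-0.0360·111.32)² + (1.0224·63.54)²) = √(16.060217 + 4220.229827) = 65.0868 km
7: √((-0.1570·111.32)² + (0.3158·63.54)²) = √(305.453918 + 402.641627) = 26.6101 km
8: √((0.0934·111.32)² + (-0.3220·63.54)²) = √(108.103598 + 418.606690) = 22.9502 km
9: √((0.5639·111.32)² + (0.7194·63.54)²) = √(3940.493219 + 2089.465900) = 77.6528 km
10: √((0.8307·111.32)² + (-0.3514·63.54)²) = √(8551.352641 + 498.537619) = 95.1309 km
11: √((0.9020·111.32)² + (0.9179·63.54)²) = √(10082.296625 + 3401.615022) = 116.1202 km
12: √((-0.8191·111.32)² + (0.6127·63.54)²) = √(8314.195785 + 1515.619491) = 99.1454 km
13: √((-0.3740·111.32)² + (0.5439·63.54)²) = √(1733.363310 + 1194.352543) = 54.1084 km
14: √((0.4824·111.32)² + (0.3150·63.54)²) = √(2883.772484 + 400.604228) = 57.3095 km
15: √((-0.0594·111.32)² + (0.5756·63.54)²) = √(43.723940 + 1337.629972) = 37.1666 km
Sorted: 8 (22.9502 km) < 7 (26.6101 km) < 2 (34.7912 km) < 15 (37.1666 km) < …

8, 7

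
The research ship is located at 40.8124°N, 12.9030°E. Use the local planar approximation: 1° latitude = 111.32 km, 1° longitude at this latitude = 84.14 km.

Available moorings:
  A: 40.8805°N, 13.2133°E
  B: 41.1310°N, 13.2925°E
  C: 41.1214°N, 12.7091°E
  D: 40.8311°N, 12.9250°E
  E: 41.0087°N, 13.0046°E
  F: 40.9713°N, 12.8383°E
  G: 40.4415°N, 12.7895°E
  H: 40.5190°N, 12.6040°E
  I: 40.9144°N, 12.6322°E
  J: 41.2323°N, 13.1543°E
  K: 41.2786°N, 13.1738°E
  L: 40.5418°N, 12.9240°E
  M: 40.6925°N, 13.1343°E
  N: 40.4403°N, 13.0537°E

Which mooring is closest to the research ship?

D

Distances from 40.8124°N, 12.9030°E:
A: 27.1870 km
B: 48.2899 km
C: 38.0708 km
D: 2.7857 km
E: 23.4647 km
F: 18.5075 km
G: 42.3786 km
H: 41.2271 km
I: 25.4576 km
J: 51.3032 km
K: 56.6789 km
L: 30.1750 km
M: 23.5988 km
N: 43.3195 km
Minimum: D at 2.7857 km.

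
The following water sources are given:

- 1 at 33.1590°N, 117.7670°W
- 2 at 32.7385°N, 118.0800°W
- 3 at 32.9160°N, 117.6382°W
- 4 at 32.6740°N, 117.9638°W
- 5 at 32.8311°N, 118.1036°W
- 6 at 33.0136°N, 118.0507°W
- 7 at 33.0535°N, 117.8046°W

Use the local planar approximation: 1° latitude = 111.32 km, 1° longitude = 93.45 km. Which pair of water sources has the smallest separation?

2 and 5

Pairwise distances:
1–2: 55.1972 km
1–3: 29.6077 km
1–4: 57.0366 km
1–5: 48.1852 km
1–6: 31.0622 km
1–7: 12.2586 km
2–3: 45.7710 km
2–4: 13.0181 km
2–5: 10.5415 km
2–6: 30.7463 km
2–7: 43.4967 km
3–4: 40.6393 km
3–5: 44.5067 km
3–6: 40.0500 km
3–7: 21.8196 km
4–5: 21.8293 km
4–6: 38.6667 km
4–7: 44.7890 km
5–6: 20.9087 km
5–7: 37.3319 km
6–7: 23.4230 km
Closest pair: 2–5 at 10.5415 km.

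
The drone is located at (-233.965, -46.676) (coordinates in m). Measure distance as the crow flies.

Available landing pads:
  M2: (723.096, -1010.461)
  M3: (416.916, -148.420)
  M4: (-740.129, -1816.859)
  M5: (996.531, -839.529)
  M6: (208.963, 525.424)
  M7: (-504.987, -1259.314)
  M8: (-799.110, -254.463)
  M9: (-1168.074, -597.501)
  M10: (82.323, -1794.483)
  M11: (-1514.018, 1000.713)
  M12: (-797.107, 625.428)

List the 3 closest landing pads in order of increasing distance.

M8, M3, M6

Distances from (-233.965, -46.676):
M2: 1358.252 m
M3: 658.785 m
M4: 1841.127 m
M5: 1463.809 m
M6: 723.522 m
M7: 1242.555 m
M8: 602.133 m
M9: 1084.420 m
M10: 1776.195 m
M11: 1653.953 m
M12: 876.842 m
Sorted: M8 (602.133 m) < M3 (658.785 m) < M6 (723.522 m) < M12 (876.842 m) < M9 (1084.420 m) < …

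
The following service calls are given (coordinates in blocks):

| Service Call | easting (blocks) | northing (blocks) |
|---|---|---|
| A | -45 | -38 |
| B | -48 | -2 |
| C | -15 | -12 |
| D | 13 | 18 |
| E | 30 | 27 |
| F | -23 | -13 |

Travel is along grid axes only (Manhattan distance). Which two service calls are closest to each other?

C and F

Pairwise distances:
A–B: 39 blocks
A–C: 56 blocks
A–D: 114 blocks
A–E: 140 blocks
A–F: 47 blocks
B–C: 43 blocks
B–D: 81 blocks
B–E: 107 blocks
B–F: 36 blocks
C–D: 58 blocks
C–E: 84 blocks
C–F: 9 blocks
D–E: 26 blocks
D–F: 67 blocks
E–F: 93 blocks
Closest pair: C–F at 9 blocks.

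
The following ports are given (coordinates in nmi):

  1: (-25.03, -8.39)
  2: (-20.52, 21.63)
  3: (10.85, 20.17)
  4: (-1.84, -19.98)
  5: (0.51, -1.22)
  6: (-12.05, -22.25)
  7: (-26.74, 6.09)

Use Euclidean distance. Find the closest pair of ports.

Pairwise distances:
1–2: 30.36 nmi
1–3: 45.86 nmi
1–4: 25.92 nmi
1–5: 26.53 nmi
1–6: 18.99 nmi
1–7: 14.58 nmi
2–3: 31.40 nmi
2–4: 45.61 nmi
2–5: 31.05 nmi
2–6: 44.69 nmi
2–7: 16.74 nmi
3–4: 42.11 nmi
3–5: 23.76 nmi
3–6: 48.21 nmi
3–7: 40.14 nmi
4–5: 18.91 nmi
4–6: 10.46 nmi
4–7: 36.05 nmi
5–6: 24.50 nmi
5–7: 28.21 nmi
6–7: 31.92 nmi
Closest pair: 4–6 at 10.46 nmi.

4 and 6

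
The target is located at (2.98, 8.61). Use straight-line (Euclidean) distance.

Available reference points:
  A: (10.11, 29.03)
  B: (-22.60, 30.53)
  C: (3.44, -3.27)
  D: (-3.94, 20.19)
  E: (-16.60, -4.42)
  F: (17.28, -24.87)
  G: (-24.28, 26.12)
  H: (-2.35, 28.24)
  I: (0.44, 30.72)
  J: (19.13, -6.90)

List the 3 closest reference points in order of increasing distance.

C, D, H

Distances from (2.98, 8.61):
A: √((7.13)² + (20.42)²) = √(50.8369 + 416.9764) = 21.63
B: √((-25.58)² + (21.92)²) = √(654.3364 + 480.4864) = 33.69
C: √((0.46)² + (-11.88)²) = √(0.2116 + 141.1344) = 11.89
D: √((-6.92)² + (11.58)²) = √(47.8864 + 134.0964) = 13.49
E: √((-19.58)² + (-13.03)²) = √(383.3764 + 169.7809) = 23.52
F: √((14.30)² + (-33.48)²) = √(204.4900 + 1120.9104) = 36.41
G: √((-27.26)² + (17.51)²) = √(743.1076 + 306.6001) = 32.40
H: √((-5.33)² + (19.63)²) = √(28.4089 + 385.3369) = 20.34
I: √((-2.54)² + (22.11)²) = √(6.4516 + 488.8521) = 22.26
J: √((16.15)² + (-15.51)²) = √(260.8225 + 240.5601) = 22.39
Sorted: C (11.89) < D (13.49) < H (20.34) < A (21.63) < I (22.26) < …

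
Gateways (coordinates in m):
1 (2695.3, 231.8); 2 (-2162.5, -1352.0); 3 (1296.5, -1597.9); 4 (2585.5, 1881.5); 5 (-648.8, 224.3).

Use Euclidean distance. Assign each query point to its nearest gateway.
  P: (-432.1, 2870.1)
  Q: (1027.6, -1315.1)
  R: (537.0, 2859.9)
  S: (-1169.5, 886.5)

P at (-432.1, 2870.1):
  1: √((3127.4)² + (-2638.3)²) = √(9780630.760 + 6960626.890) = 4091.6 m
  2: √((-1730.4)² + (-4222.1)²) = √(2994284.160 + 17826128.410) = 4562.9 m
  3: √((1728.6)² + (-4468.0)²) = √(2988057.960 + 19963024.000) = 4790.7 m
  4: √((3017.6)² + (-988.6)²) = √(9105909.760 + 977329.960) = 3175.4 m
  5: √((-216.7)² + (-2645.8)²) = √(46958.890 + 7000257.640) = 2654.7 m
  → nearest: 5 (2654.7 m)
Q at (1027.6, -1315.1):
  1: √((1667.7)² + (1546.9)²) = √(2781223.290 + 2392899.610) = 2274.7 m
  2: √((-3190.1)² + (-36.9)²) = √(10176738.010 + 1361.610) = 3190.3 m
  3: √((268.9)² + (-282.8)²) = √(72307.210 + 79975.840) = 390.2 m
  4: √((1557.9)² + (3196.6)²) = √(2427052.410 + 10218251.560) = 3556.0 m
  5: √((-1676.4)² + (1539.4)²) = √(2810316.960 + 2369752.360) = 2276.0 m
  → nearest: 3 (390.2 m)
R at (537.0, 2859.9):
  1: √((2158.3)² + (-2628.1)²) = √(4658258.890 + 6906909.610) = 3400.8 m
  2: √((-2699.5)² + (-4211.9)²) = √(7287300.250 + 17740101.610) = 5002.7 m
  3: √((759.5)² + (-4457.8)²) = √(576840.250 + 19871980.840) = 4522.0 m
  4: √((2048.5)² + (-978.4)²) = √(4196352.250 + 957266.560) = 2270.2 m
  5: √((-1185.8)² + (-2635.6)²) = √(1406121.640 + 6946387.360) = 2890.1 m
  → nearest: 4 (2270.2 m)
S at (-1169.5, 886.5):
  1: √((3864.8)² + (-654.7)²) = √(14936679.040 + 428632.090) = 3919.9 m
  2: √((-993.0)² + (-2238.5)²) = √(986049.000 + 5010882.250) = 2448.9 m
  3: √((2466.0)² + (-2484.4)²) = √(6081156.000 + 6172243.360) = 3500.5 m
  4: √((3755.0)² + (995.0)²) = √(14100025.000 + 990025.000) = 3884.6 m
  5: √((520.7)² + (-662.2)²) = √(271128.490 + 438508.840) = 842.4 m
  → nearest: 5 (842.4 m)

P→5; Q→3; R→4; S→5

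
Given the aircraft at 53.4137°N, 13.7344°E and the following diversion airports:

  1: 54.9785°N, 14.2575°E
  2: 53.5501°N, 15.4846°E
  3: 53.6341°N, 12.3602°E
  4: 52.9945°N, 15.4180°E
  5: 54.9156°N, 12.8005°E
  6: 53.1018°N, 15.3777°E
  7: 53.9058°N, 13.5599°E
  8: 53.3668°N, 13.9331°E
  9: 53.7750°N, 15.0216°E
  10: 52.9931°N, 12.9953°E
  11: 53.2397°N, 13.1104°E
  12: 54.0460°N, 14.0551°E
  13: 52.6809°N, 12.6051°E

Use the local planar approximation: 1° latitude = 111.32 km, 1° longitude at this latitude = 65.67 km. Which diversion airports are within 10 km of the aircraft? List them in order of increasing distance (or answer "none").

none

Distances from 53.4137°N, 13.7344°E:
1: √((1.5648·111.32)² + (0.5231·65.67)²) = √(30343.387984 + 1180.058324) = 177.5484 km
2: √((0.1364·111.32)² + (1.7502·65.67)²) = √(230.555314 + 13210.199963) = 115.9343 km
3: √((0.2204·111.32)² + (-1.3742·65.67)²) = √(601.962692 + 8143.927917) = 93.5195 km
4: √((-0.4192·111.32)² + (1.6836·65.67)²) = √(2177.654331 + 12223.958497) = 120.0067 km
5: √((1.5019·111.32)² + (-0.9339·65.67)²) = √(27953.000347 + 3761.272367) = 178.0850 km
6: √((-0.3119·111.32)² + (1.6433·65.67)²) = √(1205.527564 + 11645.757514) = 113.3635 km
7: √((0.4921·111.32)² + (-0.1745·65.67)²) = √(3000.911069 + 131.318192) = 55.9663 km
8: √((-0.0469·111.32)² + (0.1987·65.67)²) = √(27.257880 + 170.266719) = 14.0543 km
9: √((0.3613·111.32)² + (1.2872·65.67)²) = √(1617.641643 + 7145.392582) = 93.6111 km
10: √((-0.4206·111.32)² + (-0.7391·65.67)²) = √(2192.224020 + 2355.810956) = 67.4391 km
11: √((-0.1740·111.32)² + (-0.6240·65.67)²) = √(375.184503 + 1679.203040) = 45.3254 km
12: √((0.6323·111.32)² + (0.3207·65.67)²) = √(4954.419302 + 443.539142) = 73.4708 km
13: √((-0.7328·111.32)² + (-1.1293·65.67)²) = √(6654.528917 + 5499.873351) = 110.2470 km
Threshold 10 km: none within range.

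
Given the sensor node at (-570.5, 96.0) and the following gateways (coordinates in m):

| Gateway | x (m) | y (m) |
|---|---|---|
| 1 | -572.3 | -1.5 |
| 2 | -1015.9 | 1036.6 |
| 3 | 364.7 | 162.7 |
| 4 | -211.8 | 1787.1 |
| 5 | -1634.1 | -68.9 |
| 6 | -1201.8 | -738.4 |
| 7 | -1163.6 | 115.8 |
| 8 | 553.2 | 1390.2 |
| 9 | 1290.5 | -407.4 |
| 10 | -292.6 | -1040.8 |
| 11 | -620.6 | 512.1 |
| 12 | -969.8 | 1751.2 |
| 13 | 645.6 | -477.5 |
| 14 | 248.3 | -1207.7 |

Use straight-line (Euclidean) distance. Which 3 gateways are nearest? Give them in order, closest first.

Distances from (-570.5, 96.0):
1: 97.5 m
2: 1040.7 m
3: 937.6 m
4: 1728.7 m
5: 1076.3 m
6: 1046.3 m
7: 593.4 m
8: 1714.0 m
9: 1927.9 m
10: 1170.3 m
11: 419.1 m
12: 1702.7 m
13: 1344.5 m
14: 1539.5 m
Sorted: 1 (97.5 m) < 11 (419.1 m) < 7 (593.4 m) < 3 (937.6 m) < 2 (1040.7 m) < …

1, 11, 7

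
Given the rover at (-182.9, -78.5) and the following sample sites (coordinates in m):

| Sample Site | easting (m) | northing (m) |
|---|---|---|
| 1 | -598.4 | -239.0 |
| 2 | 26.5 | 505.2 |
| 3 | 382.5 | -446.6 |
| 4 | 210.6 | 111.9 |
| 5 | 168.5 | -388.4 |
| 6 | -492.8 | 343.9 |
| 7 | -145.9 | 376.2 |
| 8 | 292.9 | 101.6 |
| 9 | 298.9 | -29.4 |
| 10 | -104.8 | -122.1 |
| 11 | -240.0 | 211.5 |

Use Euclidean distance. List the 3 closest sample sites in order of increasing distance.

10, 11, 4

Distances from (-182.9, -78.5):
1: 445.4 m
2: 620.1 m
3: 674.7 m
4: 437.1 m
5: 468.5 m
6: 523.9 m
7: 456.2 m
8: 508.7 m
9: 484.3 m
10: 89.4 m
11: 295.6 m
Sorted: 10 (89.4 m) < 11 (295.6 m) < 4 (437.1 m) < 1 (445.4 m) < 7 (456.2 m) < …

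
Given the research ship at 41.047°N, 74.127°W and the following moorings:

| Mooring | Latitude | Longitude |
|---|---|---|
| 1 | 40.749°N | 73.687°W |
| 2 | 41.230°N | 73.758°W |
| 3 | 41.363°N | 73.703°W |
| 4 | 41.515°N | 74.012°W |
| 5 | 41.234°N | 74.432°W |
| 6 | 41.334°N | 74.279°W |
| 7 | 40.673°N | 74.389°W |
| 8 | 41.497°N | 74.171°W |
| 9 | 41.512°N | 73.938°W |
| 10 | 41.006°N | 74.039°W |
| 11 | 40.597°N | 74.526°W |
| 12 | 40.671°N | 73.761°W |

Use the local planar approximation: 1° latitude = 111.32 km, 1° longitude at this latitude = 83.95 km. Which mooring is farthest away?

Distances from 41.047°N, 74.127°W:
1: √((-0.298·111.32)² + (0.440·83.95)²) = √(1100.47181 + 1364.41584) = 49.648 km
2: √((0.183·111.32)² + (0.369·83.95)²) = √(415.00046 + 959.60860) = 37.076 km
3: √((0.316·111.32)² + (0.424·83.95)²) = √(1237.42977 + 1266.98979) = 50.044 km
4: √((0.468·111.32)² + (0.115·83.95)²) = √(2714.17660 + 93.20454) = 52.985 km
5: √((0.187·111.32)² + (-0.305·83.95)²) = √(433.34083 + 655.60322) = 32.999 km
6: √((0.287·111.32)² + (-0.152·83.95)²) = √(1020.72838 + 162.82781) = 34.403 km
7: √((-0.374·111.32)² + (-0.262·83.95)²) = √(1733.36331 + 483.77563) = 47.087 km
8: √((0.450·111.32)² + (-0.044·83.95)²) = √(2509.40884 + 13.64416) = 50.230 km
9: √((0.465·111.32)² + (0.189·83.95)²) = √(2679.49099 + 251.74741) = 54.141 km
10: √((-0.041·111.32)² + (0.088·83.95)²) = √(20.83119 + 54.57663) = 8.684 km
11: √((-0.450·111.32)² + (-0.399·83.95)²) = √(2509.40884 + 1121.98537) = 60.261 km
12: √((-0.376·111.32)² + (0.366·83.95)²) = √(1751.95152 + 944.06864) = 51.923 km
Maximum: 11 at 60.261 km.

11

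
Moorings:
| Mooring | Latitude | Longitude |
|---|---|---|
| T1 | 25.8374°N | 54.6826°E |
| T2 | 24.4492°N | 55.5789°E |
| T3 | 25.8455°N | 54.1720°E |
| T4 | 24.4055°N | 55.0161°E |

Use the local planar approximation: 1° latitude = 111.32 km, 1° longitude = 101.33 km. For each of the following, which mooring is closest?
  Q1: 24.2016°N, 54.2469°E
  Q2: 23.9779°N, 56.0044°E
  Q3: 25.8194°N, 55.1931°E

Q1 at 24.2016°N, 54.2469°E:
  T1: 187.3729 km
  T2: 137.7571 km
  T3: 183.1563 km
  T4: 81.1808 km
  → nearest: T4 (81.1808 km)
Q2 at 23.9779°N, 56.0044°E:
  T1: 246.5526 km
  T2: 67.9085 km
  T3: 278.7452 km
  T4: 110.8815 km
  → nearest: T2 (67.9085 km)
Q3 at 25.8194°N, 55.1931°E:
  T1: 51.7678 km
  T2: 157.4607 km
  T3: 103.5088 km
  T4: 158.4139 km
  → nearest: T1 (51.7678 km)

Q1→T4; Q2→T2; Q3→T1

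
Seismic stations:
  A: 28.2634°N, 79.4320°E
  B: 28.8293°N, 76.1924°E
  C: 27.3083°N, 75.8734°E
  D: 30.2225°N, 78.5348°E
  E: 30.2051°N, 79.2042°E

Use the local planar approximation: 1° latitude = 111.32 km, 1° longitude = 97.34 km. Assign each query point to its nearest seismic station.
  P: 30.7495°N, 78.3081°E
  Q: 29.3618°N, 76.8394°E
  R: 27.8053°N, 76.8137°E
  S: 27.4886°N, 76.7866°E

P→D; Q→B; R→C; S→C

P at 30.7495°N, 78.3081°E:
  A: 297.5911 km
  B: 296.8234 km
  C: 450.4575 km
  D: 62.6786 km
  E: 106.2126 km
  → nearest: D (62.6786 km)
Q at 29.3618°N, 76.8394°E:
  A: 280.4253 km
  B: 86.4883 km
  C: 247.1795 km
  D: 190.8275 km
  E: 248.5961 km
  → nearest: B (86.4883 km)
R at 27.8053°N, 76.8137°E:
  A: 259.9171 km
  B: 129.0411 km
  C: 106.9509 km
  D: 316.9739 km
  E: 354.2768 km
  → nearest: C (106.9509 km)
S at 27.4886°N, 76.7866°E:
  A: 271.5642 km
  B: 160.0624 km
  C: 91.1287 km
  D: 348.6821 km
  E: 383.1789 km
  → nearest: C (91.1287 km)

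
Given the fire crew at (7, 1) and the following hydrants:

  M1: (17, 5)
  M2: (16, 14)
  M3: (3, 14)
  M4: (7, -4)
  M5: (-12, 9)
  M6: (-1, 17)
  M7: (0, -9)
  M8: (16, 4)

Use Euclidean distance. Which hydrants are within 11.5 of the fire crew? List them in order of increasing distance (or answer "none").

Distances from (7, 1):
M1: 10.8
M2: 15.8
M3: 13.6
M4: 5.0
M5: 20.6
M6: 17.9
M7: 12.2
M8: 9.5
Threshold 11.5: M4 (5.0), M8 (9.5), M1 (10.8) are within range.

M4, M8, M1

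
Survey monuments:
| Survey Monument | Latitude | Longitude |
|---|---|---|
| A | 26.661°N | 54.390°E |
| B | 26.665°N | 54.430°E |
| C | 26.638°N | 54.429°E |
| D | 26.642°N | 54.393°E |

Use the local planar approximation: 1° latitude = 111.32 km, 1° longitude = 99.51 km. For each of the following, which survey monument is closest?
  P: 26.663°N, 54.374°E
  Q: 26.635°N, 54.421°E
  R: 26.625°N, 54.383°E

P at 26.663°N, 54.374°E:
  A: √((-0.002·111.32)² + (0.016·99.51)²) = √(0.04957 + 2.53497) = 1.608 km
  B: √((0.002·111.32)² + (0.056·99.51)²) = √(0.04957 + 31.05342) = 5.577 km
  C: √((-0.025·111.32)² + (0.055·99.51)²) = √(7.74509 + 29.95428) = 6.140 km
  D: √((-0.021·111.32)² + (0.019·99.51)²) = √(5.46493 + 3.57471) = 3.007 km
  → nearest: A (1.608 km)
Q at 26.635°N, 54.421°E:
  A: √((0.026·111.32)² + (-0.031·99.51)²) = √(8.37709 + 9.51605) = 4.230 km
  B: √((0.030·111.32)² + (0.009·99.51)²) = √(11.15293 + 0.80208) = 3.458 km
  C: √((0.003·111.32)² + (0.008·99.51)²) = √(0.11153 + 0.63374) = 0.863 km
  D: √((0.007·111.32)² + (-0.028·99.51)²) = √(0.60721 + 7.76336) = 2.893 km
  → nearest: C (0.863 km)
R at 26.625°N, 54.383°E:
  A: √((0.036·111.32)² + (0.007·99.51)²) = √(16.06022 + 0.48521) = 4.068 km
  B: √((0.040·111.32)² + (0.047·99.51)²) = √(19.82743 + 21.87405) = 6.458 km
  C: √((0.013·111.32)² + (0.046·99.51)²) = √(2.09427 + 20.95314) = 4.801 km
  D: √((0.017·111.32)² + (0.010·99.51)²) = √(3.58133 + 0.99022) = 2.138 km
  → nearest: D (2.138 km)

P→A; Q→C; R→D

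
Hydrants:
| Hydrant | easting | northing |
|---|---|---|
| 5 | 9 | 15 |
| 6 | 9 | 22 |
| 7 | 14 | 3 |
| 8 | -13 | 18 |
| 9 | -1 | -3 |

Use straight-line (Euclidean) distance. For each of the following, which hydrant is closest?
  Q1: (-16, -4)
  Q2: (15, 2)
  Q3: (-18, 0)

Q1→9; Q2→7; Q3→9

Q1 at (-16, -4):
  5: 31.4
  6: 36.1
  7: 30.8
  8: 22.2
  9: 15.0
  → nearest: 9 (15.0)
Q2 at (15, 2):
  5: 14.3
  6: 20.9
  7: 1.4
  8: 32.2
  9: 16.8
  → nearest: 7 (1.4)
Q3 at (-18, 0):
  5: 30.9
  6: 34.8
  7: 32.1
  8: 18.7
  9: 17.3
  → nearest: 9 (17.3)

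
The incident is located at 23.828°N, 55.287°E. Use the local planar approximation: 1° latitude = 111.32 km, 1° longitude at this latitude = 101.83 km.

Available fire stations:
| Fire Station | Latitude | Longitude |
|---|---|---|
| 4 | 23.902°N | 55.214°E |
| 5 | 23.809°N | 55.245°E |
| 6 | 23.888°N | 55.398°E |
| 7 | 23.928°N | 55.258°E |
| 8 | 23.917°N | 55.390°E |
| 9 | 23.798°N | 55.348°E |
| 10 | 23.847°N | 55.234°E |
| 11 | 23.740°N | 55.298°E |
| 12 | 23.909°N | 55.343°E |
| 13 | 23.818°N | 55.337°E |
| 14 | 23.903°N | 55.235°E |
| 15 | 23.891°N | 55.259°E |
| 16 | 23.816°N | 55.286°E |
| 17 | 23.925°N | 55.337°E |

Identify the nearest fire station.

16

Distances from 23.828°N, 55.287°E:
4: √((0.074·111.32)² + (-0.073·101.83)²) = √(67.85937 + 55.25826) = 11.096 km
5: √((-0.019·111.32)² + (-0.042·101.83)²) = √(4.47356 + 18.29153) = 4.771 km
6: √((0.060·111.32)² + (0.111·101.83)²) = √(44.61171 + 127.76075) = 13.129 km
7: √((0.100·111.32)² + (-0.029·101.83)²) = √(123.92142 + 8.72062) = 11.517 km
8: √((0.089·111.32)² + (0.103·101.83)²) = √(98.15816 + 110.00842) = 14.428 km
9: √((-0.030·111.32)² + (0.061·101.83)²) = √(11.15293 + 38.58435) = 7.052 km
10: √((0.019·111.32)² + (-0.053·101.83)²) = √(4.47356 + 29.12750) = 5.797 km
11: √((-0.088·111.32)² + (0.011·101.83)²) = √(95.96475 + 1.25469) = 9.860 km
12: √((0.081·111.32)² + (0.056·101.83)²) = √(81.30485 + 32.51828) = 10.669 km
13: √((-0.010·111.32)² + (0.050·101.83)²) = √(1.23921 + 25.92337) = 5.212 km
14: √((0.075·111.32)² + (-0.052·101.83)²) = √(69.70580 + 28.03872) = 9.887 km
15: √((0.063·111.32)² + (-0.028·101.83)²) = √(49.18441 + 8.12957) = 7.571 km
16: √((-0.012·111.32)² + (-0.001·101.83)²) = √(1.78447 + 0.01037) = 1.340 km
17: √((0.097·111.32)² + (0.050·101.83)²) = √(116.59767 + 25.92337) = 11.938 km
Minimum: 16 at 1.340 km.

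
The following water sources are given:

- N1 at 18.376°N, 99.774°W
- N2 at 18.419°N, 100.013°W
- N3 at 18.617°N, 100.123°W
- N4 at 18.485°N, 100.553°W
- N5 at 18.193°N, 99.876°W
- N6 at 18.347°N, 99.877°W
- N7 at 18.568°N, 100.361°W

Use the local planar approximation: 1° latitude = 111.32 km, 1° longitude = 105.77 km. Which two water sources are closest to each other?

N1 and N6

Pairwise distances:
N1–N6: √((-0.029·111.32)² + (-0.103·105.77)²) = √(10.42179 + 118.68599) = 11.363 km
N2–N6: √((-0.072·111.32)² + (0.136·105.77)²) = √(64.24087 + 206.92017) = 16.467 km
N5–N6: √((0.154·111.32)² + (-0.001·105.77)²) = √(293.89205 + 0.01119) = 17.144 km
N4–N7: √((0.083·111.32)² + (0.192·105.77)²) = √(85.36947 + 412.40837) = 22.311 km
N1–N5: √((-0.183·111.32)² + (-0.102·105.77)²) = √(415.00046 + 116.39260) = 23.052 km
N2–N3: √((0.198·111.32)² + (-0.110·105.77)²) = √(485.82155 + 135.36624) = 24.924 km
N1–N2: √((0.043·111.32)² + (-0.239·105.77)²) = √(22.91307 + 639.02936) = 25.728 km
N3–N7: √((-0.049·111.32)² + (-0.238·105.77)²) = √(29.75353 + 633.69302) = 25.757 km
N2–N5: √((-0.226·111.32)² + (0.137·105.77)²) = √(632.94107 + 209.97430) = 29.033 km
N3–N6: √((-0.270·111.32)² + (0.246·105.77)²) = √(903.38718 + 677.01022) = 39.754 km
N2–N7: √((0.149·111.32)² + (-0.348·105.77)²) = √(275.11795 + 1354.82592) = 40.373 km
N1–N3: √((0.241·111.32)² + (-0.349·105.77)²) = √(719.74802 + 1362.62346) = 45.633 km
N3–N4: √((-0.132·111.32)² + (-0.430·105.77)²) = √(215.92069 + 2068.53046) = 47.796 km
N3–N5: √((-0.424·111.32)² + (0.247·105.77)²) = √(2227.80979 + 682.52555) = 53.948 km
N6–N7: √((0.221·111.32)² + (-0.484·105.77)²) = √(605.24463 + 2620.69049) = 56.797 km
N2–N4: √((0.066·111.32)² + (-0.540·105.77)²) = √(53.98017 + 3262.21461) = 57.586 km
N1–N7: √((0.192·111.32)² + (-0.587·105.77)²) = √(456.82394 + 3854.79433) = 65.663 km
N5–N7: √((0.375·111.32)² + (-0.485·105.77)²) = √(1742.64502 + 2631.53097) = 66.138 km
N4–N6: √((-0.138·111.32)² + (0.676·105.77)²) = √(235.99596 + 5112.32436) = 73.132 km
N4–N5: √((-0.292·111.32)² + (0.677·105.77)²) = √(1056.60363 + 5127.46077) = 78.639 km
N1–N4: √((0.109·111.32)² + (-0.779·105.77)²) = √(147.23104 + 6788.90801) = 83.283 km
Closest pair: N1–N6 at 11.363 km.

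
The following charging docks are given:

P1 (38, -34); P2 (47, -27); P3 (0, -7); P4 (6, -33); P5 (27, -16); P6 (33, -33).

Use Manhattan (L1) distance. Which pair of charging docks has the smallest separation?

Pairwise distances:
P1–P2: |9| + |7| = 9 + 7 = 16
P1–P3: |-38| + |27| = 38 + 27 = 65
P1–P4: |-32| + |1| = 32 + 1 = 33
P1–P5: |-11| + |18| = 11 + 18 = 29
P1–P6: |-5| + |1| = 5 + 1 = 6
P2–P3: |-47| + |20| = 47 + 20 = 67
P2–P4: |-41| + |-6| = 41 + 6 = 47
P2–P5: |-20| + |11| = 20 + 11 = 31
P2–P6: |-14| + |-6| = 14 + 6 = 20
P3–P4: |6| + |-26| = 6 + 26 = 32
P3–P5: |27| + |-9| = 27 + 9 = 36
P3–P6: |33| + |-26| = 33 + 26 = 59
P4–P5: |21| + |17| = 21 + 17 = 38
P4–P6: |27| + |0| = 27 + 0 = 27
P5–P6: |6| + |-17| = 6 + 17 = 23
Closest pair: P1–P6 at 6.

P1 and P6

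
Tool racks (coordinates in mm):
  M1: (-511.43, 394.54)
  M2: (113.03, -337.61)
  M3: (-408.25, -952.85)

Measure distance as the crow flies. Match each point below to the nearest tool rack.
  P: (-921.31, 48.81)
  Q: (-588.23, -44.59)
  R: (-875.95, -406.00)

P at (-921.31, 48.81):
  M1: √((409.88)² + (345.73)²) = √(168001.6144 + 119529.2329) = 536.22 mm
  M2: √((1034.34)² + (-386.42)²) = √(1069859.2356 + 149320.4164) = 1104.16 mm
  M3: √((513.06)² + (-1001.66)²) = √(263230.5636 + 1003322.7556) = 1125.41 mm
  → nearest: M1 (536.22 mm)
Q at (-588.23, -44.59):
  M1: √((76.80)² + (439.13)²) = √(5898.2400 + 192835.1569) = 445.80 mm
  M2: √((701.26)² + (-293.02)²) = √(491765.5876 + 85860.7204) = 760.02 mm
  M3: √((179.98)² + (-908.26)²) = √(32392.8004 + 824936.2276) = 925.92 mm
  → nearest: M1 (445.80 mm)
R at (-875.95, -406.00):
  M1: √((364.52)² + (800.54)²) = √(132874.8304 + 640864.2916) = 879.62 mm
  M2: √((988.98)² + (68.39)²) = √(978081.4404 + 4677.1921) = 991.34 mm
  M3: √((467.70)² + (-546.85)²) = √(218743.2900 + 299044.9225) = 719.58 mm
  → nearest: M3 (719.58 mm)

P→M1; Q→M1; R→M3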